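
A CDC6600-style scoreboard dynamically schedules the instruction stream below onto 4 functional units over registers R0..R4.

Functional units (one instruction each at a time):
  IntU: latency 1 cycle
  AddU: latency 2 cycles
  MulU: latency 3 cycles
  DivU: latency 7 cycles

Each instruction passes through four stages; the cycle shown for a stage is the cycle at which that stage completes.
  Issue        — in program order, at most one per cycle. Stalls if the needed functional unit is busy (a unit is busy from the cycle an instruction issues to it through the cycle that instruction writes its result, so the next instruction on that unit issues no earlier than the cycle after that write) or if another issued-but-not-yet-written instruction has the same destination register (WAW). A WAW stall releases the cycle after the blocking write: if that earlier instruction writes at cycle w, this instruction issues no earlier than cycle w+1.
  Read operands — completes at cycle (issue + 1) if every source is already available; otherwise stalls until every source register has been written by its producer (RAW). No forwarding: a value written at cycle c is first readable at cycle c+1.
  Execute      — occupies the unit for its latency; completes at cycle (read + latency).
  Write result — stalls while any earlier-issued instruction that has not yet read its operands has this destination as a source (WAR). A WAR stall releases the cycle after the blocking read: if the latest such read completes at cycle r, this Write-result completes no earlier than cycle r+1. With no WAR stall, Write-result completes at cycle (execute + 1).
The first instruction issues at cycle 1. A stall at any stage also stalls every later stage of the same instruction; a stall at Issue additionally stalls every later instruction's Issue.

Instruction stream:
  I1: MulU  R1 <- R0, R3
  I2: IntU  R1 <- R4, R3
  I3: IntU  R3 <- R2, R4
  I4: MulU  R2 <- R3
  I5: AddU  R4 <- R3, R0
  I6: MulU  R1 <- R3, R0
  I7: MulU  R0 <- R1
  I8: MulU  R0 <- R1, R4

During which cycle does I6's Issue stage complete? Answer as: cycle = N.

cycle = 20

cycle 1: I1→MulU
cycle 2: I1 RO
cycle 5: I1 EX
cycle 6: I1 WR R1
cycle 7: I2→IntU
cycle 8: I2 RO
cycle 9: I2 EX
cycle 10: I2 WR R1
cycle 11: I3→IntU
cycle 12: I3 RO · I4→MulU
cycle 13: I3 EX · I5→AddU
cycle 14: I3 WR R3
cycle 15: I4 RO · I5 RO
cycle 17: I5 EX
cycle 18: I4 EX · I5 WR R4
cycle 19: I4 WR R2
cycle 20: I6→MulU
cycle 21: I6 RO
cycle 24: I6 EX
cycle 25: I6 WR R1
cycle 26: I7→MulU
cycle 27: I7 RO
cycle 30: I7 EX
cycle 31: I7 WR R0
cycle 32: I8→MulU
cycle 33: I8 RO
cycle 36: I8 EX
cycle 37: I8 WR R0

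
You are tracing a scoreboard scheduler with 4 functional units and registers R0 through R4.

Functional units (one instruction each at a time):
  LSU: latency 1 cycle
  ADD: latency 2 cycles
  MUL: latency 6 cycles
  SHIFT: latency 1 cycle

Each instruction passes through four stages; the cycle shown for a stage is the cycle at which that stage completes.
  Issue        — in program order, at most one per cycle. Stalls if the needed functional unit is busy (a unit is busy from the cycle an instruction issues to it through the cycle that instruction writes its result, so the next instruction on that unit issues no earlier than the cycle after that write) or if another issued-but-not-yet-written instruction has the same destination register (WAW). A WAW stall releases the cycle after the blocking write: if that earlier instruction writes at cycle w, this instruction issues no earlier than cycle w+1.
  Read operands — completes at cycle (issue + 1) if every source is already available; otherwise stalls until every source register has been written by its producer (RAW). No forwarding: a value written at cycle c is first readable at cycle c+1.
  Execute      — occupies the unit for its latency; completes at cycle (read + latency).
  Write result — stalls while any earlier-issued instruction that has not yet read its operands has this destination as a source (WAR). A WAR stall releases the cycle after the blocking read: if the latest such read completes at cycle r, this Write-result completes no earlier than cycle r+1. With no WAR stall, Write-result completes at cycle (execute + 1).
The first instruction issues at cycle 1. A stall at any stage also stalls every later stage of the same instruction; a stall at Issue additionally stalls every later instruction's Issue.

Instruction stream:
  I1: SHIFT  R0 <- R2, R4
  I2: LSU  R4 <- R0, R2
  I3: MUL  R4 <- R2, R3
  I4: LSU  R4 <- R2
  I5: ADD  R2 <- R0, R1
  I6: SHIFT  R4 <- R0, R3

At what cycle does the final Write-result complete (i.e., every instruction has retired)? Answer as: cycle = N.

I1  is:1  ro:2  ex:3  wr:4
I2  is:2  ro:5  ex:6  wr:7  — RAW R0: wait I1 write@4
I3  is:8  ro:9  ex:15  wr:16  — WAW R4: wait I2 write@7
I4  is:17  ro:18  ex:19  wr:20  — WAW R4: wait I3 write@16
I5  is:18  ro:19  ex:21  wr:22
I6  is:21  ro:22  ex:23  wr:24  — WAW R4: wait I4 write@20

cycle = 24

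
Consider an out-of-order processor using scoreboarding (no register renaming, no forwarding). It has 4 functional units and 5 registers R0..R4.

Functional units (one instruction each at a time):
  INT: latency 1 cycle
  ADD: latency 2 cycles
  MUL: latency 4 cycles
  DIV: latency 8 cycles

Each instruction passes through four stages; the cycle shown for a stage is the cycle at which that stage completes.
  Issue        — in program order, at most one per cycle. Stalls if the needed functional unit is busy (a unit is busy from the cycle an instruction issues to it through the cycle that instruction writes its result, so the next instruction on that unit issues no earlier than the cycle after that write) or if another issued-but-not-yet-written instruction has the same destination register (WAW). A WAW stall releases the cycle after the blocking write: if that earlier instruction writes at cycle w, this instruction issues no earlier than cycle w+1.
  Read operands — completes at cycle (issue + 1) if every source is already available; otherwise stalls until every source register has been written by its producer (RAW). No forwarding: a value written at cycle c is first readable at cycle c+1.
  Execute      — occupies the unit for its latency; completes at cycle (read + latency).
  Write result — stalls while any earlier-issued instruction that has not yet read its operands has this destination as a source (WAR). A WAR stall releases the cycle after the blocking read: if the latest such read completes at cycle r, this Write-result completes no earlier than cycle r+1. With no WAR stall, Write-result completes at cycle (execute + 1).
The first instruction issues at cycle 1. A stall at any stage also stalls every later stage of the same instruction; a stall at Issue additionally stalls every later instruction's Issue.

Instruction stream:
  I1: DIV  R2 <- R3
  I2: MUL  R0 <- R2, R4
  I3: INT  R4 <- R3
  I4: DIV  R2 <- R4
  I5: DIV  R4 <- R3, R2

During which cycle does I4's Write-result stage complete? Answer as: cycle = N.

cycle = 23

[I1] 1/2/10/11
[I2] 2/12/16/17  (RAW R2: wait I1 write@11)
[I3] 3/4/5/13  (WAR R4: wait I2 read@12)
[I4] 12/14/22/23  (struct: DIV busy until I1 writes@11; RAW R4: wait I3 write@13)
[I5] 24/25/33/34  (struct: DIV busy until I4 writes@23)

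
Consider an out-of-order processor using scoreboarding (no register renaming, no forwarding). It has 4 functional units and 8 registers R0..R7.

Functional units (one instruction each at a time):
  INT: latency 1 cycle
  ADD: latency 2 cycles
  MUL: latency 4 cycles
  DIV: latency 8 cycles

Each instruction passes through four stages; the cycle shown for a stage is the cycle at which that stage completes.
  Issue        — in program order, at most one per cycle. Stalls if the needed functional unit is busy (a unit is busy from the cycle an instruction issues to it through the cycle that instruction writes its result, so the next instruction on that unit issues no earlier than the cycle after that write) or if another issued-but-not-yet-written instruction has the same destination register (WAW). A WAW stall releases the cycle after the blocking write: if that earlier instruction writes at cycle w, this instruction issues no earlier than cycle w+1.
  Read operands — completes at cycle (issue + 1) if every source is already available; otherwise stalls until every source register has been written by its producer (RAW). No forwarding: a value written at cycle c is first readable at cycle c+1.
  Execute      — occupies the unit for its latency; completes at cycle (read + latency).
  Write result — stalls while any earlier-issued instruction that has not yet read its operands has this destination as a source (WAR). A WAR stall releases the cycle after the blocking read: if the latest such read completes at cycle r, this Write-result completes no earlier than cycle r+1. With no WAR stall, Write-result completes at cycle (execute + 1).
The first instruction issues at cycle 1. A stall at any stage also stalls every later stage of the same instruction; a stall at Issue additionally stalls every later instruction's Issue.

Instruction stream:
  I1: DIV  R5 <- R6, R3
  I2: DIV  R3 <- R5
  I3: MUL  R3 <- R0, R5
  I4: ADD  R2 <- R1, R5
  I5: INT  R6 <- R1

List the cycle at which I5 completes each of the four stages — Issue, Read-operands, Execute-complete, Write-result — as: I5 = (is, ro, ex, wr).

I5 = (25, 26, 27, 28)

[1] issue I1 (DIV)
[2] I1 read-ops
[10] I1 finished on DIV
[11] I1→R5
[12] issue I2 (DIV)
[13] I2 read-ops
[21] I2 finished on DIV
[22] I2→R3
[23] issue I3 (MUL)
[24] I3 read-ops; issue I4 (ADD)
[25] I4 read-ops; issue I5 (INT)
[26] I5 read-ops
[27] I4 finished on ADD; I5 finished on INT
[28] I3 finished on MUL; I4→R2; I5→R6
[29] I3→R3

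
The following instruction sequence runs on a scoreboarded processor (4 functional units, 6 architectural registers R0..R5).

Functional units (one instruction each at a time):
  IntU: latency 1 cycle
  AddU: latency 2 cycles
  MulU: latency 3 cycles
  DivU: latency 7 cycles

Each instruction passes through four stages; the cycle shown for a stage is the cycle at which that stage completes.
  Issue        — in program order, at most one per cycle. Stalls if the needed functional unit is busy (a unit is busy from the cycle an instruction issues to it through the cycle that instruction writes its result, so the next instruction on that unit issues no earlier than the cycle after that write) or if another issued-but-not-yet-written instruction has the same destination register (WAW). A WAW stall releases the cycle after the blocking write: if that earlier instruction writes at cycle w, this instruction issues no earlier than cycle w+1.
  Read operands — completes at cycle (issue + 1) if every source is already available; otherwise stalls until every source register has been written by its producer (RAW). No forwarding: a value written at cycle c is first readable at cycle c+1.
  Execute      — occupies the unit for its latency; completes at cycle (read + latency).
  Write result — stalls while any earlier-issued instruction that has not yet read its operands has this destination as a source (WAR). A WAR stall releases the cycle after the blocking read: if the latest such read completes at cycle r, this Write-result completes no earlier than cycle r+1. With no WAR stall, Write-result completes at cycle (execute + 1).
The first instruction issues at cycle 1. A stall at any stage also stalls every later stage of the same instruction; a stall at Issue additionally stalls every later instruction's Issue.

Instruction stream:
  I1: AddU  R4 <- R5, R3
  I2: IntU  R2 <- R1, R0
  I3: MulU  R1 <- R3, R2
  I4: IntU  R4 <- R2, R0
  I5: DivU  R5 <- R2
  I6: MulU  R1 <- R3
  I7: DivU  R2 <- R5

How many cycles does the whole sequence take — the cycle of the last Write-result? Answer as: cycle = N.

cycle = 26

I1: IS=1 RO=2 EX=4 WR=5
I2: IS=2 RO=3 EX=4 WR=5
I3: IS=3 RO=6 EX=9 WR=10  [RAW R2: wait I2 write@5]
I4: IS=6 RO=7 EX=8 WR=9  [struct: IntU busy until I2 writes@5]
I5: IS=7 RO=8 EX=15 WR=16
I6: IS=11 RO=12 EX=15 WR=16  [struct: MulU busy until I3 writes@10]
I7: IS=17 RO=18 EX=25 WR=26  [struct: DivU busy until I5 writes@16]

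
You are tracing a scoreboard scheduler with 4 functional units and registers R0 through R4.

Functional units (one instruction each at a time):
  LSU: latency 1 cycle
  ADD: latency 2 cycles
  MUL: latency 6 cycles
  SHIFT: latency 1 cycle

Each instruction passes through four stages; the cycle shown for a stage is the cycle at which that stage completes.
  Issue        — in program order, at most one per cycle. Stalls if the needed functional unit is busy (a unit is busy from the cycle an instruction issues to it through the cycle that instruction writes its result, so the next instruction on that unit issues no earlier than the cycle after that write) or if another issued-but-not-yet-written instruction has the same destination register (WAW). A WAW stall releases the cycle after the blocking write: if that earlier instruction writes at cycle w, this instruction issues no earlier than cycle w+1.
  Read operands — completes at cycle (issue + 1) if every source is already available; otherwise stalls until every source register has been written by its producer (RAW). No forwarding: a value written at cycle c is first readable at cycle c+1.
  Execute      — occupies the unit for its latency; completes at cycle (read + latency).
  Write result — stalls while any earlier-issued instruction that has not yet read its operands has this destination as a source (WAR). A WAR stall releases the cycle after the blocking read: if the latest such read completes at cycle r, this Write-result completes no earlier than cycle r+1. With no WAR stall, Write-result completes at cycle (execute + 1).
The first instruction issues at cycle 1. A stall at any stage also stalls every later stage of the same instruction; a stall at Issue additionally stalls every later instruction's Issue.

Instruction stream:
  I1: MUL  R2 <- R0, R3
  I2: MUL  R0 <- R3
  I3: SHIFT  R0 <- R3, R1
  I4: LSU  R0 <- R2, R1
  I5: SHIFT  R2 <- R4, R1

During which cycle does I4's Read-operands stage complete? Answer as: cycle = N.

cycle = 24

1) issue 1, read 2, done 8, write 9
2) issue 10, read 11, done 17, write 18  <struct: MUL busy until I1 writes@9>
3) issue 19, read 20, done 21, write 22  <WAW R0: wait I2 write@18>
4) issue 23, read 24, done 25, write 26  <WAW R0: wait I3 write@22>
5) issue 24, read 25, done 26, write 27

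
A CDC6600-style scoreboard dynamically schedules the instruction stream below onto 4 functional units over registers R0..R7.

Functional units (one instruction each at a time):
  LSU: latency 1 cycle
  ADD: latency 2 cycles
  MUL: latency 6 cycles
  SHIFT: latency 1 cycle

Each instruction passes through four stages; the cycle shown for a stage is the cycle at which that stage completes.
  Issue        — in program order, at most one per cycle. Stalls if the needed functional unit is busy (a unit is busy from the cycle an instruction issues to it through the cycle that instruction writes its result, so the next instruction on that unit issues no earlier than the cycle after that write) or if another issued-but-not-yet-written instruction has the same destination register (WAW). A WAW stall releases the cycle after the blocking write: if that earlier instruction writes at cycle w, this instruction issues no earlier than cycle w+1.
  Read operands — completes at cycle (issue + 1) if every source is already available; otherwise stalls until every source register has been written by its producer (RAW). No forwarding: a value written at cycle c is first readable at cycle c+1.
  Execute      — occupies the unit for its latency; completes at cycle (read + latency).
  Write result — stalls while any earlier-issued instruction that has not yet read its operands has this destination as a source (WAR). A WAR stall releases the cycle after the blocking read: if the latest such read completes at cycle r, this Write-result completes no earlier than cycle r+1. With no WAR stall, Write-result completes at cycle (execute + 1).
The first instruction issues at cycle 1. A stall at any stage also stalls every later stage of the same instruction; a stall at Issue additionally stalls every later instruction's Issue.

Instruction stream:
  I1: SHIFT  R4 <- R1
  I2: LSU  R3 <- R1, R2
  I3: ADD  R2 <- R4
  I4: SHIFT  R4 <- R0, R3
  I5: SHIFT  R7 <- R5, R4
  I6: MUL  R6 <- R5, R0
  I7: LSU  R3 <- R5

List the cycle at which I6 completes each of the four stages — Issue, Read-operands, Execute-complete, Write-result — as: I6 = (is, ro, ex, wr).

I6 = (10, 11, 17, 18)

  I1 | 1 | 2 | 3 | 4
  I2 | 2 | 3 | 4 | 5
  I3 | 3 | 5 | 7 | 8   RAW R4: wait I1 write@4
  I4 | 5 | 6 | 7 | 8   struct: SHIFT busy until I1 writes@4
  I5 | 9 | 10 | 11 | 12   struct: SHIFT busy until I4 writes@8
  I6 | 10 | 11 | 17 | 18
  I7 | 11 | 12 | 13 | 14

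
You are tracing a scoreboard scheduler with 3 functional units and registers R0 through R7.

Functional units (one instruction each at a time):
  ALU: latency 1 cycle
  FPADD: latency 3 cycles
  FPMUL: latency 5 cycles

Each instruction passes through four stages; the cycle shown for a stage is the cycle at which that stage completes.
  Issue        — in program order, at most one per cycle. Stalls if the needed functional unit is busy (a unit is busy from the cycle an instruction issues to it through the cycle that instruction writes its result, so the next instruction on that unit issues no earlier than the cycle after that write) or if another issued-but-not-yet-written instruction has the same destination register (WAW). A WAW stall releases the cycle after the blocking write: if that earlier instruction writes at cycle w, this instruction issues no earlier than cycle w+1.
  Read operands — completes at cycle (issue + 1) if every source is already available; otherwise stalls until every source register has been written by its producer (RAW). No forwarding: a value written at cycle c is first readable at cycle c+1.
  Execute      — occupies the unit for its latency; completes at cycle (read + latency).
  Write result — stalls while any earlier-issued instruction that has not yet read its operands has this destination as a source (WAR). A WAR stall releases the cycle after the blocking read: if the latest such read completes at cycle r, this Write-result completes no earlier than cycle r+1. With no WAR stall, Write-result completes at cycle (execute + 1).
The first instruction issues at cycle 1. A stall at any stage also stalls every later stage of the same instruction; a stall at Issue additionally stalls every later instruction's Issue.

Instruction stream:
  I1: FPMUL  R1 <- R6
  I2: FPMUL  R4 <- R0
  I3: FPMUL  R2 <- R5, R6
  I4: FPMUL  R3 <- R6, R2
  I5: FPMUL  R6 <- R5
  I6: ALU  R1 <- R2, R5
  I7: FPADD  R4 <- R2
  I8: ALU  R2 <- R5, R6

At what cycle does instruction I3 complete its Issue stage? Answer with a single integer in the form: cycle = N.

cycle 1: I1 dispatched to FPMUL
cycle 2: I1 operands ready
cycle 7: I1 complete
cycle 8: R1←I1
cycle 9: I2 dispatched to FPMUL
cycle 10: I2 operands ready
cycle 15: I2 complete
cycle 16: R4←I2
cycle 17: I3 dispatched to FPMUL
cycle 18: I3 operands ready
cycle 23: I3 complete
cycle 24: R2←I3
cycle 25: I4 dispatched to FPMUL
cycle 26: I4 operands ready
cycle 31: I4 complete
cycle 32: R3←I4
cycle 33: I5 dispatched to FPMUL
cycle 34: I5 operands ready, I6 dispatched to ALU
cycle 35: I6 operands ready, I7 dispatched to FPADD
cycle 36: I6 complete, I7 operands ready
cycle 37: R1←I6
cycle 38: I8 dispatched to ALU
cycle 39: I5 complete, I7 complete
cycle 40: R6←I5, R4←I7
cycle 41: I8 operands ready
cycle 42: I8 complete
cycle 43: R2←I8

cycle = 17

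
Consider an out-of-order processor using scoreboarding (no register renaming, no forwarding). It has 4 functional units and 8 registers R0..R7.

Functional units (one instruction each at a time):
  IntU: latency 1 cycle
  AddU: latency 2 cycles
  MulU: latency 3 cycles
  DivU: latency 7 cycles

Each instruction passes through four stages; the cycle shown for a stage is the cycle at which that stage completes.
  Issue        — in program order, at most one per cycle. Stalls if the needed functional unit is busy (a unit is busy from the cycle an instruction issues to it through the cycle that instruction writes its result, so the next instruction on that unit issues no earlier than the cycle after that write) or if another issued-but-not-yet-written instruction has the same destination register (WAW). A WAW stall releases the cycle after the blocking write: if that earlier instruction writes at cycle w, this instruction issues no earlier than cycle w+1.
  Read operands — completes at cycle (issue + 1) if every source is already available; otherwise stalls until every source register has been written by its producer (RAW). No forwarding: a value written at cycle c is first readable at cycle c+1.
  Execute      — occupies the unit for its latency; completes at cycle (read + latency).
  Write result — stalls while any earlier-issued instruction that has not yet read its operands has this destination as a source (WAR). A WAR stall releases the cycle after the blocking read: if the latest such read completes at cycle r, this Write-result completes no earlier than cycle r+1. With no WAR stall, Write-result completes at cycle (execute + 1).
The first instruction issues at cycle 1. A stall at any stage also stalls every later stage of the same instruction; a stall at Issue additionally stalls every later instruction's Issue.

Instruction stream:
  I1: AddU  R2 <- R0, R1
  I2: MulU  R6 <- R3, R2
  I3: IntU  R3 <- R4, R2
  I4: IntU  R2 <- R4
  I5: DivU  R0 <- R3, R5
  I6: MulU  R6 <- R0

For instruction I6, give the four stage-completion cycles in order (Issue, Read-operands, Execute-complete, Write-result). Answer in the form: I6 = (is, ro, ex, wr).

I6 = (11, 20, 23, 24)

  I1 | 1 | 2 | 4 | 5
  I2 | 2 | 6 | 9 | 10   RAW R2: wait I1 write@5
  I3 | 3 | 6 | 7 | 8   RAW R2: wait I1 write@5
  I4 | 9 | 10 | 11 | 12   struct: IntU busy until I3 writes@8
  I5 | 10 | 11 | 18 | 19
  I6 | 11 | 20 | 23 | 24   RAW R0: wait I5 write@19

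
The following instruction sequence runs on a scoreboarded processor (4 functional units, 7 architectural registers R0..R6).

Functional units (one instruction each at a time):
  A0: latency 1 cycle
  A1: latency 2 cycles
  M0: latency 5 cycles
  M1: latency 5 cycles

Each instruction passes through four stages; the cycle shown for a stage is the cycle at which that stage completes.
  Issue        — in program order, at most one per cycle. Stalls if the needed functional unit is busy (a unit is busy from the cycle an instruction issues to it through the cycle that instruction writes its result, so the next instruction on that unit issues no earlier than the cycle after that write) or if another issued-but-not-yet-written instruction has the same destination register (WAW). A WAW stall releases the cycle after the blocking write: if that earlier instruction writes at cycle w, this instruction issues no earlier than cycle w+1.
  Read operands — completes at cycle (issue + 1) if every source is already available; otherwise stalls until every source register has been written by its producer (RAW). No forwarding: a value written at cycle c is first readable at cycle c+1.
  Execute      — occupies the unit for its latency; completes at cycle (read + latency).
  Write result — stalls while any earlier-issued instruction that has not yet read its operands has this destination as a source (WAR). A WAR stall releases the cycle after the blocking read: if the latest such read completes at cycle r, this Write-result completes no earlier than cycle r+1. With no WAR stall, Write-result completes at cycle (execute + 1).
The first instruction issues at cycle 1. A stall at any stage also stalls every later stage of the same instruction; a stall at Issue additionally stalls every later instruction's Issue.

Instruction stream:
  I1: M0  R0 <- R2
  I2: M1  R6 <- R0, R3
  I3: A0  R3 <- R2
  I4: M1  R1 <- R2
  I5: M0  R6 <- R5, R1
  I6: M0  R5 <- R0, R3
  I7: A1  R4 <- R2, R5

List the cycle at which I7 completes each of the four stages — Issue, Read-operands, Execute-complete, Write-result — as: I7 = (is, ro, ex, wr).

1) issue 1, read 2, done 7, write 8
2) issue 2, read 9, done 14, write 15  <RAW R0: wait I1 write@8>
3) issue 3, read 4, done 5, write 10  <WAR R3: wait I2 read@9>
4) issue 16, read 17, done 22, write 23  <struct: M1 busy until I2 writes@15>
5) issue 17, read 24, done 29, write 30  <RAW R1: wait I4 write@23>
6) issue 31, read 32, done 37, write 38  <struct: M0 busy until I5 writes@30>
7) issue 32, read 39, done 41, write 42  <RAW R5: wait I6 write@38>

I7 = (32, 39, 41, 42)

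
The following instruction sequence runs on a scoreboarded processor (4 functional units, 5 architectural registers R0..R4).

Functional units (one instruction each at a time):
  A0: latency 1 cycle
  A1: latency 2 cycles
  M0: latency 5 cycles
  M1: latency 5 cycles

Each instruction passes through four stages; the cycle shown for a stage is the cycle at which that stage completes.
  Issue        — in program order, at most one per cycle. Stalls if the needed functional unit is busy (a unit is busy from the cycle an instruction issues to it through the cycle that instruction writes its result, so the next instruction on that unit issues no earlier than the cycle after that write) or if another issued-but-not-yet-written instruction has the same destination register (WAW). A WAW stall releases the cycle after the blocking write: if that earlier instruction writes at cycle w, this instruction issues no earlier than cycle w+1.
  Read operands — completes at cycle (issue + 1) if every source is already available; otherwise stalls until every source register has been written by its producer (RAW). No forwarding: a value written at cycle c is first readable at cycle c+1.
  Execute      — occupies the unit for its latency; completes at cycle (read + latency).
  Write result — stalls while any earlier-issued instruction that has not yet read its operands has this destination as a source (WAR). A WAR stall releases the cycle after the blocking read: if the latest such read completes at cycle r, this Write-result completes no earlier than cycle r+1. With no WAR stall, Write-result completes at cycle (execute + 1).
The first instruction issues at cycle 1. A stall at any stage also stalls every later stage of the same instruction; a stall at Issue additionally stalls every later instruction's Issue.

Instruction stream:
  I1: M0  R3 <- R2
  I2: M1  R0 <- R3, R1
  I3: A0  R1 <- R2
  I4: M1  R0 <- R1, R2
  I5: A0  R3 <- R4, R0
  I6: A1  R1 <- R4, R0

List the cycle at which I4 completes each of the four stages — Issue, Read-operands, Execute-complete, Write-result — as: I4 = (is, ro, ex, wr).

I4 = (16, 17, 22, 23)

I1: IS=1 RO=2 EX=7 WR=8
I2: IS=2 RO=9 EX=14 WR=15  [RAW R3: wait I1 write@8]
I3: IS=3 RO=4 EX=5 WR=10  [WAR R1: wait I2 read@9]
I4: IS=16 RO=17 EX=22 WR=23  [struct: M1 busy until I2 writes@15]
I5: IS=17 RO=24 EX=25 WR=26  [RAW R0: wait I4 write@23]
I6: IS=18 RO=24 EX=26 WR=27  [RAW R0: wait I4 write@23]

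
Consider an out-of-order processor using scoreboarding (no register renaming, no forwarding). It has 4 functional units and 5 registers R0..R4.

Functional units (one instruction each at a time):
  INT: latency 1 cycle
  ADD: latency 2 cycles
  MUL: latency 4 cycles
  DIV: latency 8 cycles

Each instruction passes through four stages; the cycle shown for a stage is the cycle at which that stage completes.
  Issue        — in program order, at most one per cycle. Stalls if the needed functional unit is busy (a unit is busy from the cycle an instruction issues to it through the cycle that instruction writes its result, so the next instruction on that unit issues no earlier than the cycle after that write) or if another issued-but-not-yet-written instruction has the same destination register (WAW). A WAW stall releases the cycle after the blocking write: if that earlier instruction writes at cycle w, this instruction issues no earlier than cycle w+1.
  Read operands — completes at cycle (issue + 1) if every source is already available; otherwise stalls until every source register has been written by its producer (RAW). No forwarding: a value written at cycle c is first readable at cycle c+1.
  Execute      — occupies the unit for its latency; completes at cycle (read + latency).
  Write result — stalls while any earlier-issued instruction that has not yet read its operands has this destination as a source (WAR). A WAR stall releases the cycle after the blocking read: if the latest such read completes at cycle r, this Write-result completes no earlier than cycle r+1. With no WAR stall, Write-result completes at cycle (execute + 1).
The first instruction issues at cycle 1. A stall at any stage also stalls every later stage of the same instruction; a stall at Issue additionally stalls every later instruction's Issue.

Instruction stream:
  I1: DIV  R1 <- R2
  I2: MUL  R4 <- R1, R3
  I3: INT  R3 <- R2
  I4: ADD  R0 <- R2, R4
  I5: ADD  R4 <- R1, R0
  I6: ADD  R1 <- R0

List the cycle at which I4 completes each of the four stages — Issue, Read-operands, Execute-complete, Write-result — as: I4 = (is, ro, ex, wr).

I4 = (4, 18, 20, 21)

[1] issue I1 (DIV)
[2] I1 read-ops | issue I2 (MUL)
[3] issue I3 (INT)
[4] I3 read-ops | issue I4 (ADD)
[5] I3 finished on INT
[10] I1 finished on DIV
[11] I1→R1
[12] I2 read-ops
[13] I3→R3
[16] I2 finished on MUL
[17] I2→R4
[18] I4 read-ops
[20] I4 finished on ADD
[21] I4→R0
[22] issue I5 (ADD)
[23] I5 read-ops
[25] I5 finished on ADD
[26] I5→R4
[27] issue I6 (ADD)
[28] I6 read-ops
[30] I6 finished on ADD
[31] I6→R1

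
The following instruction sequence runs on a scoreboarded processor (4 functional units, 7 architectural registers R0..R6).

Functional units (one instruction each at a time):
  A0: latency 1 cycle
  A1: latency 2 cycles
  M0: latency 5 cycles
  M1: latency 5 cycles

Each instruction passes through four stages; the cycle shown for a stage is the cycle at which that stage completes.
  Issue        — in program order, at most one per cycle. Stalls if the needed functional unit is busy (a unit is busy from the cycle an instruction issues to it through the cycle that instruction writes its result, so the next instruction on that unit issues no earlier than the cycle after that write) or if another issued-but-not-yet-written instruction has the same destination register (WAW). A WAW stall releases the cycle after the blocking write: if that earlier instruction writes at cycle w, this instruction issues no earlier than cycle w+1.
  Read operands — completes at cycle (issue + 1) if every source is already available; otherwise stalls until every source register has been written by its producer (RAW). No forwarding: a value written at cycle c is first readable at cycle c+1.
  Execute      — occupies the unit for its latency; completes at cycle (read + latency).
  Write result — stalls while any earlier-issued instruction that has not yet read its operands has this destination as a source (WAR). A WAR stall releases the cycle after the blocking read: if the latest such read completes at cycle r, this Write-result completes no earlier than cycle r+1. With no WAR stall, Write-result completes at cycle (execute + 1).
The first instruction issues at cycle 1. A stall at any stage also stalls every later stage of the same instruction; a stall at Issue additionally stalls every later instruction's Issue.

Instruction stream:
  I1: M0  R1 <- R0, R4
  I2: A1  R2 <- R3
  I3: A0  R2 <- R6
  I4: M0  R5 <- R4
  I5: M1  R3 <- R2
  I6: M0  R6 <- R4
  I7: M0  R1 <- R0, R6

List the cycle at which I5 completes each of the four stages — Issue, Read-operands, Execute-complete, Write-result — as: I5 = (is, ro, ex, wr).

I5 = (10, 11, 16, 17)

[1] I1 dispatched to M0
[2] I1 operands ready; I2 dispatched to A1
[3] I2 operands ready
[5] I2 complete
[6] R2←I2
[7] I1 complete; I3 dispatched to A0
[8] R1←I1; I3 operands ready
[9] I3 complete; I4 dispatched to M0
[10] R2←I3; I4 operands ready; I5 dispatched to M1
[11] I5 operands ready
[15] I4 complete
[16] R5←I4; I5 complete
[17] R3←I5; I6 dispatched to M0
[18] I6 operands ready
[23] I6 complete
[24] R6←I6
[25] I7 dispatched to M0
[26] I7 operands ready
[31] I7 complete
[32] R1←I7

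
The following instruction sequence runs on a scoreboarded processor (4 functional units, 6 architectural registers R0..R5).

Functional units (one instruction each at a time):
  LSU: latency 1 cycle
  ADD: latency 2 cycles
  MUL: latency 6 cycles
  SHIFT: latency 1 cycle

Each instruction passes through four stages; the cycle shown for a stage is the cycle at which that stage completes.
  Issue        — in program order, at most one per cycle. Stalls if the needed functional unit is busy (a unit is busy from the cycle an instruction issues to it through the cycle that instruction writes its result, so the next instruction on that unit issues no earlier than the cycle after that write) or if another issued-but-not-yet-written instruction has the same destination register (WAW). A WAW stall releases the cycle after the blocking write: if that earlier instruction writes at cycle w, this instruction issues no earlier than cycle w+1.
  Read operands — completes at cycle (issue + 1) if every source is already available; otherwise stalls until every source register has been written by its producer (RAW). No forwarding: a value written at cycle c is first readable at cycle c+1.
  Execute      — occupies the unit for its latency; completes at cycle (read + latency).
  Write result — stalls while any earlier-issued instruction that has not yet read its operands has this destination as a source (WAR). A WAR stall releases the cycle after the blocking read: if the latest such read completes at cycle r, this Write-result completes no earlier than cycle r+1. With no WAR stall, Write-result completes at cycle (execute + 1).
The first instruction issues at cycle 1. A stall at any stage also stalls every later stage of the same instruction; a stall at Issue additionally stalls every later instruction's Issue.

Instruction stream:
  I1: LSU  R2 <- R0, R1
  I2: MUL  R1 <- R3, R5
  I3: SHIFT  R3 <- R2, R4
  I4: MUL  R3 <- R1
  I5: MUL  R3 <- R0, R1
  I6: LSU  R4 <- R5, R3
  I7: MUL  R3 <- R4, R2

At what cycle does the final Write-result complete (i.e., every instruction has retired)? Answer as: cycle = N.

cycle 1: I1 issues→LSU
cycle 2: I1 reads, I2 issues→MUL
cycle 3: I1 exec-done, I2 reads, I3 issues→SHIFT
cycle 4: I1 writes R2
cycle 5: I3 reads
cycle 6: I3 exec-done
cycle 7: I3 writes R3
cycle 9: I2 exec-done
cycle 10: I2 writes R1
cycle 11: I4 issues→MUL
cycle 12: I4 reads
cycle 18: I4 exec-done
cycle 19: I4 writes R3
cycle 20: I5 issues→MUL
cycle 21: I5 reads, I6 issues→LSU
cycle 27: I5 exec-done
cycle 28: I5 writes R3
cycle 29: I6 reads, I7 issues→MUL
cycle 30: I6 exec-done
cycle 31: I6 writes R4
cycle 32: I7 reads
cycle 38: I7 exec-done
cycle 39: I7 writes R3

cycle = 39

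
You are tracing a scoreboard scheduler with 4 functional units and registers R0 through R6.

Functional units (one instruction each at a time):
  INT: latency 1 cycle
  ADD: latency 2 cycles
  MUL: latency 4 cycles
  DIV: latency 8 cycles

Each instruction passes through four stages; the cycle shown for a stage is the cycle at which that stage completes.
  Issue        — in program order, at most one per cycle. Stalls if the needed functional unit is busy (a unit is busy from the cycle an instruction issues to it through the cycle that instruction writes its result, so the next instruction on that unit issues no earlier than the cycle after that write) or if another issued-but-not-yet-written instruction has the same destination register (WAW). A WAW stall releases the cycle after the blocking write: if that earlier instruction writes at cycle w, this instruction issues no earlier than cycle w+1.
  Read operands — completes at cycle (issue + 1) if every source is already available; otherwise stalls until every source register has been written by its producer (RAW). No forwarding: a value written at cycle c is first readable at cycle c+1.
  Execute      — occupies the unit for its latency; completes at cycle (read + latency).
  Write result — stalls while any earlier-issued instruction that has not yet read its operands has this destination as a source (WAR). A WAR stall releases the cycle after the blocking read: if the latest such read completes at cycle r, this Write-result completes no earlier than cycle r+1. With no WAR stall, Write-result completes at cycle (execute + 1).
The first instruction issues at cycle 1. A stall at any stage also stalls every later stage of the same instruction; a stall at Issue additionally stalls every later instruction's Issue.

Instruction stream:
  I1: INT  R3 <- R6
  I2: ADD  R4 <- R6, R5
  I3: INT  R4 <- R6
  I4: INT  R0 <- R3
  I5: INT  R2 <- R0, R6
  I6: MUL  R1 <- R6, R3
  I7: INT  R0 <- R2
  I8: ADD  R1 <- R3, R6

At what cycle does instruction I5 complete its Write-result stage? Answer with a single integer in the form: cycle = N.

cycle = 18

I1  is:1  ro:2  ex:3  wr:4
I2  is:2  ro:3  ex:5  wr:6
I3  is:7  ro:8  ex:9  wr:10  — WAW R4: wait I2 write@6
I4  is:11  ro:12  ex:13  wr:14  — struct: INT busy until I3 writes@10
I5  is:15  ro:16  ex:17  wr:18  — struct: INT busy until I4 writes@14
I6  is:16  ro:17  ex:21  wr:22
I7  is:19  ro:20  ex:21  wr:22  — struct: INT busy until I5 writes@18
I8  is:23  ro:24  ex:26  wr:27  — WAW R1: wait I6 write@22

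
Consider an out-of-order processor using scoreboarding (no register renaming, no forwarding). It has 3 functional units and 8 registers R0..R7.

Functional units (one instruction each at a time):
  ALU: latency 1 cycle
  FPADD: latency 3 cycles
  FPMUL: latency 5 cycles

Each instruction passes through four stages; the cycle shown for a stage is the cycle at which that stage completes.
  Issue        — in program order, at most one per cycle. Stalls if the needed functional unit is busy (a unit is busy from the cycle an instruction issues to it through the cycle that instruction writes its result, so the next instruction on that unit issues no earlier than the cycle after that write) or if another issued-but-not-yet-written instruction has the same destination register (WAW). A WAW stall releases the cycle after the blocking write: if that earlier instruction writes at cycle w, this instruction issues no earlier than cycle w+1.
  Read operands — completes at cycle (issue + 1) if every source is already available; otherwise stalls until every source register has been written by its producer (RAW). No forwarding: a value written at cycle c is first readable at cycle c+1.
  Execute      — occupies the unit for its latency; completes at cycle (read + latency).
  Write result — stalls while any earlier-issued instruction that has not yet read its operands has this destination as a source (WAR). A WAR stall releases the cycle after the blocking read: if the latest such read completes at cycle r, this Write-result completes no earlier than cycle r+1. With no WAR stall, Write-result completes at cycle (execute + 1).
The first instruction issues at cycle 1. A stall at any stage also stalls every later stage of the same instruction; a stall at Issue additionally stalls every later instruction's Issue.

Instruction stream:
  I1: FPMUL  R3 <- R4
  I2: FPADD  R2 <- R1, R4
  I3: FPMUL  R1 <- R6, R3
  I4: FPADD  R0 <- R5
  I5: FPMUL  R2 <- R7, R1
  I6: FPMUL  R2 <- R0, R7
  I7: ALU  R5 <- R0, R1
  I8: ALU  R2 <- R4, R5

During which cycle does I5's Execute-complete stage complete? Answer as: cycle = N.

cycle = 23

cycle 1: I1→FPMUL
cycle 2: I1 RO | I2→FPADD
cycle 3: I2 RO
cycle 6: I2 EX
cycle 7: I1 EX | I2 WR R2
cycle 8: I1 WR R3
cycle 9: I3→FPMUL
cycle 10: I3 RO | I4→FPADD
cycle 11: I4 RO
cycle 14: I4 EX
cycle 15: I3 EX | I4 WR R0
cycle 16: I3 WR R1
cycle 17: I5→FPMUL
cycle 18: I5 RO
cycle 23: I5 EX
cycle 24: I5 WR R2
cycle 25: I6→FPMUL
cycle 26: I6 RO | I7→ALU
cycle 27: I7 RO
cycle 28: I7 EX
cycle 29: I7 WR R5
cycle 31: I6 EX
cycle 32: I6 WR R2
cycle 33: I8→ALU
cycle 34: I8 RO
cycle 35: I8 EX
cycle 36: I8 WR R2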